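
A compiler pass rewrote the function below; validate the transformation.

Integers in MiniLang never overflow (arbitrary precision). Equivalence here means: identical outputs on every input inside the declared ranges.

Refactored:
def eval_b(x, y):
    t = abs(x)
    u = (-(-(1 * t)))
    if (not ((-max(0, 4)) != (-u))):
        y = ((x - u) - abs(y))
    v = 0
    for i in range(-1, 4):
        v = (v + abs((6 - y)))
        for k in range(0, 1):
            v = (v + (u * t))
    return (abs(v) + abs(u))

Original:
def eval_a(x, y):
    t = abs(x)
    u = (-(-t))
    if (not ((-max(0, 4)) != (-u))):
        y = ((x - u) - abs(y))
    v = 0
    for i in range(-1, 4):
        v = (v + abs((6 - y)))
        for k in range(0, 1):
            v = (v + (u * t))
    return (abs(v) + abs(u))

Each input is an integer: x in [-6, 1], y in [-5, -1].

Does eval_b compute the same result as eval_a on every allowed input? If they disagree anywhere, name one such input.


Comparing the listings, the differences include: arithmetic usage differs; and constant usage differs.
One worked example (x=0, y=-5) — eval_a: t = 0; u = 0; (not ((-max(0, 4)) != (-u))) -> false; v = 0; [i=-1]; v = 11; [k=0]; v = 11; [i=0]; v = 22; [k=0]; v = 22; [i=1]; v = 33; [k=0]; v = 33; [i=2]; v = 44; [k=0]; v = 44; [i=3]; v = 55; [k=0]; v = 55; return 55; eval_b: t = 0; u = 0; (not ((-max(0, 4)) != (-u))) -> false; v = 0; [i=-1]; v = 11; [k=0]; v = 11; [i=0]; v = 22; [k=0]; v = 22; [i=1]; v = 33; [k=0]; v = 33; [i=2]; v = 44; [k=0]; v = 44; [i=3]; v = 55; [k=0]; v = 55; return 55; agreement on 55.
An exhaustive pass over the 40 declared inputs shows identical outputs.
verdict: equivalent


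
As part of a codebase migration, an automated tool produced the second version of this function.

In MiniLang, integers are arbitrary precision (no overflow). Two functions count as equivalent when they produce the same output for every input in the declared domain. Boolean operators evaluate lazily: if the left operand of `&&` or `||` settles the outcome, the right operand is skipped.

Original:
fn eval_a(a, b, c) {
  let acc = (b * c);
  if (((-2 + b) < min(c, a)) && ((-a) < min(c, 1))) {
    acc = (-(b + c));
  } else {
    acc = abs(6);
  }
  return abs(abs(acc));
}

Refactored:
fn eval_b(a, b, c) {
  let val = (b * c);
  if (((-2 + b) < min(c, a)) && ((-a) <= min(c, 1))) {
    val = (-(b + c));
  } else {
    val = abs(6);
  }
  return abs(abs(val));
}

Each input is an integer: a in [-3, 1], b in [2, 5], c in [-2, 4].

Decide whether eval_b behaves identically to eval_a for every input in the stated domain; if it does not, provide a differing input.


Equivalent. The one real change (`((-a) < min(c, 1))` became `((-a) <= min(c, 1))`) has no effect anywhere in the declared ranges.
Across all 140 domain points the two functions coincide.
Tracing a=-2, b=2, c=-2: eval_a: acc=-4, then (((-2 + b) < min(c, a)) && ((-a) < min(c, 1))) is false, then acc=6, then returns 6 | eval_b: val=-4, then (((-2 + b) < min(c, a)) && ((-a) <= min(c, 1))) is false, then val=6, then returns 6 — matching result 6.
verdict: equivalent


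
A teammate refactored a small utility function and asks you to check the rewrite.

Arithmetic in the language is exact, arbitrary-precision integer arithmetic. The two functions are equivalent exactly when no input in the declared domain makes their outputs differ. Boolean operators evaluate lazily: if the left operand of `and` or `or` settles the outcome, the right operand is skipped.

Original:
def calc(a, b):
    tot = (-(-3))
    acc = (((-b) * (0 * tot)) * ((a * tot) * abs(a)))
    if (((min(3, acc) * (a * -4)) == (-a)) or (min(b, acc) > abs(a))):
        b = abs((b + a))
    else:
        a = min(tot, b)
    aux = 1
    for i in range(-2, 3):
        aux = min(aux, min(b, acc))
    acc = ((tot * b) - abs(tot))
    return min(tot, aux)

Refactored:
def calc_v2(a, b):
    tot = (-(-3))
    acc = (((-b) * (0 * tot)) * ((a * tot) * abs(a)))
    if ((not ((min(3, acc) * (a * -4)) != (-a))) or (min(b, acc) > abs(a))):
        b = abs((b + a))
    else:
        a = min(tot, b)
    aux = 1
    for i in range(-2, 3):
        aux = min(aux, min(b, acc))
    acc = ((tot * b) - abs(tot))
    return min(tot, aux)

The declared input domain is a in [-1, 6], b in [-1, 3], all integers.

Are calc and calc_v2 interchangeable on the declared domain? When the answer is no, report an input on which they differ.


Equivalent — the differences include boolean connective usage differs, plus comparison usage differs, yet no declared input distinguishes the two.
Tracing a=1, b=0: calc: tot becomes 3; next acc becomes 0; next (((min(3, acc) * (a * -4)) == (-a)) or (min(b, acc) > abs(a))) evaluates to false; next a becomes 0; next aux becomes 1; next at i=-2:; next aux becomes 0; next at i=-1:; next aux becomes 0; next at i=0:; next aux becomes 0; next at i=1:; next aux becomes 0; next at i=2:; next aux becomes 0; next acc becomes -3; next final value 0 | calc_v2: tot becomes 3; next acc becomes 0; next ((not ((min(3, acc) * (a * -4)) != (-a))) or (min(b, acc) > abs(a))) evaluates to false; next a becomes 0; next aux becomes 1; next at i=-2:; next aux becomes 0; next at i=-1:; next aux becomes 0; next at i=0:; next aux becomes 0; next at i=1:; next aux becomes 0; next at i=2:; next aux becomes 0; next acc becomes -3; next final value 0 — matching result 0.
Across all 40 domain points the two functions coincide.
verdict: equivalent


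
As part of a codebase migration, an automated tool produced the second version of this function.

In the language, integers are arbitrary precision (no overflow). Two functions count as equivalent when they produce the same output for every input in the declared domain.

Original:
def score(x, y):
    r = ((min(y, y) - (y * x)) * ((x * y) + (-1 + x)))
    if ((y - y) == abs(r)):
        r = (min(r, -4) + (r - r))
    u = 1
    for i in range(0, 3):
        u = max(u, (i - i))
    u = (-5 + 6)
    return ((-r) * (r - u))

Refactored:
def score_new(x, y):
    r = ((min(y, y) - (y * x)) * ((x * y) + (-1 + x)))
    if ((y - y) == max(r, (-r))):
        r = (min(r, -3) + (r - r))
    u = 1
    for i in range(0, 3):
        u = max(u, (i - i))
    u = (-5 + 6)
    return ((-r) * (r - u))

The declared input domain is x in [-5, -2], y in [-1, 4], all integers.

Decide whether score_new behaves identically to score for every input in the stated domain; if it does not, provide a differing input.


These are not equivalent — on x=-5, y=0 the outputs split (-20 vs -12).
score: r becomes 0; next ((y - y) == abs(r)) evaluates to true; next r becomes -4; next u becomes 1; next at i=0:; next u becomes 1; next at i=1:; next u becomes 1; next at i=2:; next u becomes 1; next u becomes 1; next final value -20
score_new: r becomes 0; next ((y - y) == max(r, (-r))) evaluates to true; next r becomes -3; next u becomes 1; next at i=0:; next u becomes 1; next at i=1:; next u becomes 1; next at i=2:; next u becomes 1; next u becomes 1; next final value -12
verdict: not equivalent; witness: x=-5, y=0


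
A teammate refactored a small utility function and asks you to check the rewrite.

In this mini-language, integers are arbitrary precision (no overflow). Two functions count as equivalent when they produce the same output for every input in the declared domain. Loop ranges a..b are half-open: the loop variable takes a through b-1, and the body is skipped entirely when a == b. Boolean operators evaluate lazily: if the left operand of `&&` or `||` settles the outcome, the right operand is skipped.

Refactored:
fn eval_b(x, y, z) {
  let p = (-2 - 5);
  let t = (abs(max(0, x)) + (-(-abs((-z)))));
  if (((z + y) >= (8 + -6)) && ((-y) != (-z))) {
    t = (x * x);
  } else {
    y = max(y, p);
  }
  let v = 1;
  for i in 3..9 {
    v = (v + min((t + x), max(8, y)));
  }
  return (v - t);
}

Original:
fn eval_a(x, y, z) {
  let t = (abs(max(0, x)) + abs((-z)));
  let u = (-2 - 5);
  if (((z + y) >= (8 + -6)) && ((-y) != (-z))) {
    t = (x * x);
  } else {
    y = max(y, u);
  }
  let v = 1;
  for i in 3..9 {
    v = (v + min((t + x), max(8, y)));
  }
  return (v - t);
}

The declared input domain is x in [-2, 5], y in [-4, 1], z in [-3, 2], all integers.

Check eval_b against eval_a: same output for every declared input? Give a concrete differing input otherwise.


Behavior is preserved: although local variable names differ, the outputs never diverge.
Spot check at x=2, y=0, z=0 — eval_a: t := 2 | u := -7 | (((z + y) >= (8 + -6)) && ((-y) != (-z))): false | y := 0 | v := 1 | iter i=3: | v := 5 | iter i=4: | v := 9 | iter i=5: | v := 13 | iter i=6: | v := 17 | iter i=7: | v := 21 | iter i=8: | v := 25 | result 23. eval_b: p := -7 | t := 2 | (((z + y) >= (8 + -6)) && ((-y) != (-z))): false | y := 0 | v := 1 | iter i=3: | v := 5 | iter i=4: | v := 9 | iter i=5: | v := 13 | iter i=6: | v := 17 | iter i=7: | v := 21 | iter i=8: | v := 25 | result 23. Both give 23.
An exhaustive pass over the 288 declared inputs shows identical outputs.
verdict: equivalent


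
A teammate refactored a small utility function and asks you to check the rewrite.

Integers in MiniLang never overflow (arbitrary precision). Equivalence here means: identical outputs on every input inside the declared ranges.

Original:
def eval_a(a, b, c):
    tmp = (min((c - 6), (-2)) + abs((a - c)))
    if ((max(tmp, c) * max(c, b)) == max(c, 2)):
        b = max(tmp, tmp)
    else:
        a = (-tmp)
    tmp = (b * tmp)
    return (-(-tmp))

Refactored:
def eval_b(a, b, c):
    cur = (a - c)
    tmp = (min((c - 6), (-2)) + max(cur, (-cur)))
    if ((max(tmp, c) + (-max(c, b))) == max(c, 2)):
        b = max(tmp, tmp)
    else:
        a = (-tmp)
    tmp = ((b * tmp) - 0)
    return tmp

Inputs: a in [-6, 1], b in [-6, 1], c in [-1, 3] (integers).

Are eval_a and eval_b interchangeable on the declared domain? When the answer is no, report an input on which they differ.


These are not equivalent — on a=-6, b=-6, c=1 the outputs split (4 vs -12).
eval_a: tmp := 2 | ((max(tmp, c) * max(c, b)) == max(c, 2)): true | b := 2 | tmp := 4 | result 4
eval_b: cur := -7 | tmp := 2 | ((max(tmp, c) + (-max(c, b))) == max(c, 2)): false | a := -2 | tmp := -12 | result -12
verdict: not equivalent; witness: a=-6, b=-6, c=1


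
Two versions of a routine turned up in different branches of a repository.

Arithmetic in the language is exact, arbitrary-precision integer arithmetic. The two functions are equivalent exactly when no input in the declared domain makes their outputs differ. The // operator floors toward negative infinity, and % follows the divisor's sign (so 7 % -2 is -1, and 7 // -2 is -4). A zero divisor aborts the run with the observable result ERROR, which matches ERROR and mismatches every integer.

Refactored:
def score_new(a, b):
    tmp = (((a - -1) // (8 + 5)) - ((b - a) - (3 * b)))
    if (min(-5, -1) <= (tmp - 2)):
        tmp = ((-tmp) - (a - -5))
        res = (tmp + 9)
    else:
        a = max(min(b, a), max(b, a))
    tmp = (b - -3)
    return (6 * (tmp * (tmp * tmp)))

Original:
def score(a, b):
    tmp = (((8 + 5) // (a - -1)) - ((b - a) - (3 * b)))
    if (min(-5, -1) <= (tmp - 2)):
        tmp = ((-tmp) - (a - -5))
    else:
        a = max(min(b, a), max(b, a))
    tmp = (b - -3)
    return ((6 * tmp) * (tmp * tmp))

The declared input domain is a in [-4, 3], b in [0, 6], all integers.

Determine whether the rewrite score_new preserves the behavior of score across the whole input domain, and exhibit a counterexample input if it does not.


Evaluate both at a=-1, b=0.
score: division by zero -> ERROR
score_new: tmp = -1; (min(-5, -1) <= (tmp - 2)) -> true; tmp = -3; res = 6; tmp = 3; return 162
ERROR vs 162 — the two versions disagree here.
verdict: not equivalent; witness: a=-1, b=0


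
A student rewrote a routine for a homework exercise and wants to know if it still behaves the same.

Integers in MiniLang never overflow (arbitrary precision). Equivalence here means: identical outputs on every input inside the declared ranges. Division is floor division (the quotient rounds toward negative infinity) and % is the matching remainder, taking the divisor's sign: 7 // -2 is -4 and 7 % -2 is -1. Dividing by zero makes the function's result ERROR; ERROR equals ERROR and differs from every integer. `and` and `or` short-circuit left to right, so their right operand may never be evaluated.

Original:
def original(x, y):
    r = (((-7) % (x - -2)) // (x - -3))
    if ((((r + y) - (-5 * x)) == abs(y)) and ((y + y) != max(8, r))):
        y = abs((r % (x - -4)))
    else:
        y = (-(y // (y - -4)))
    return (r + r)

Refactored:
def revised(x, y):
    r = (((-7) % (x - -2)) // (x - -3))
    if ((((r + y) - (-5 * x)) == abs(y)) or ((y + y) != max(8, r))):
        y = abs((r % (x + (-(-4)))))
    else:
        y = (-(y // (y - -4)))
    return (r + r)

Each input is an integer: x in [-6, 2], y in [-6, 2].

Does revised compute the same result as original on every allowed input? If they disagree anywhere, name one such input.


Take x=-6, y=-4.
original: r becomes 1; next ((((r + y) - (-5 * x)) == abs(y)) and ((y + y) != max(8, r))) evaluates to false; next hits division by zero so the output is ERROR
revised: r becomes 1; next ((((r + y) - (-5 * x)) == abs(y)) or ((y + y) != max(8, r))) evaluates to true; next y becomes 1; next final value 2
ERROR != 2, so the rewrite changes behavior.
verdict: not equivalent; witness: x=-6, y=-4


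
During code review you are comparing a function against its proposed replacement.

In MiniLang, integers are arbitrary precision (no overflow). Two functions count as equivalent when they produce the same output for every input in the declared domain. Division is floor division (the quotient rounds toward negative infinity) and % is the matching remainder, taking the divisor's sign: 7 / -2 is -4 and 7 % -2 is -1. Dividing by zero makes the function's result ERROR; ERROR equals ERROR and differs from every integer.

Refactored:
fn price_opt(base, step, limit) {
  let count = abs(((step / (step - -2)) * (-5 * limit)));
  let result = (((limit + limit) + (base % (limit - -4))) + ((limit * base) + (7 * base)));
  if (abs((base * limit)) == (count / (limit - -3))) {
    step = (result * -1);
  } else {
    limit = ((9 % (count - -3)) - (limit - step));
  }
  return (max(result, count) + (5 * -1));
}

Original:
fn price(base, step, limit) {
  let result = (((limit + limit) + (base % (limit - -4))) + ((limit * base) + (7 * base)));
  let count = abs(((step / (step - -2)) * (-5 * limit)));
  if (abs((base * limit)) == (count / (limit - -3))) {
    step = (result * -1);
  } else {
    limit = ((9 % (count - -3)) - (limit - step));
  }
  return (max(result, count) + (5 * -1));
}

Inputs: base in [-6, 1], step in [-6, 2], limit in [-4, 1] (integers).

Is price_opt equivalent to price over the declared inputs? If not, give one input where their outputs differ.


Although same computation, different form, 432/432 inputs agree.
verdict: equivalent


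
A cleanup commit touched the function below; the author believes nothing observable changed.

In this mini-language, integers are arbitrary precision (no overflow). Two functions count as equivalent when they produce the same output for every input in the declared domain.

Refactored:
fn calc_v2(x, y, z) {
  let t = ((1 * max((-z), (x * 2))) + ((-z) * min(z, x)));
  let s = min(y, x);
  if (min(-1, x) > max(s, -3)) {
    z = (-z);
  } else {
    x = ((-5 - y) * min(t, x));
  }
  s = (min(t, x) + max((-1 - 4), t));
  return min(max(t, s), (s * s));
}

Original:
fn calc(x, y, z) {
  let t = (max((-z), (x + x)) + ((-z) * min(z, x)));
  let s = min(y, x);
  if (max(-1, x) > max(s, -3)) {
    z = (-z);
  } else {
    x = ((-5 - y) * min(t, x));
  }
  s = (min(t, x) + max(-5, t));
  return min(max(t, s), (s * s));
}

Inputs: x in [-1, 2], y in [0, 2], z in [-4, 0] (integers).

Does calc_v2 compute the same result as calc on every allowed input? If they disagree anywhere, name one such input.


Consider the input x=1, y=0, z=-1.
calc: t := 1 | s := 0 | (max(-1, x) > max(s, -3)): true | z := 1 | s := 2 | result 2
calc_v2: t := 1 | s := 0 | (min(-1, x) > max(s, -3)): false | x := -5 | s := -4 | result 1
2 vs 1 — the two versions disagree here.
verdict: not equivalent; witness: x=1, y=0, z=-1


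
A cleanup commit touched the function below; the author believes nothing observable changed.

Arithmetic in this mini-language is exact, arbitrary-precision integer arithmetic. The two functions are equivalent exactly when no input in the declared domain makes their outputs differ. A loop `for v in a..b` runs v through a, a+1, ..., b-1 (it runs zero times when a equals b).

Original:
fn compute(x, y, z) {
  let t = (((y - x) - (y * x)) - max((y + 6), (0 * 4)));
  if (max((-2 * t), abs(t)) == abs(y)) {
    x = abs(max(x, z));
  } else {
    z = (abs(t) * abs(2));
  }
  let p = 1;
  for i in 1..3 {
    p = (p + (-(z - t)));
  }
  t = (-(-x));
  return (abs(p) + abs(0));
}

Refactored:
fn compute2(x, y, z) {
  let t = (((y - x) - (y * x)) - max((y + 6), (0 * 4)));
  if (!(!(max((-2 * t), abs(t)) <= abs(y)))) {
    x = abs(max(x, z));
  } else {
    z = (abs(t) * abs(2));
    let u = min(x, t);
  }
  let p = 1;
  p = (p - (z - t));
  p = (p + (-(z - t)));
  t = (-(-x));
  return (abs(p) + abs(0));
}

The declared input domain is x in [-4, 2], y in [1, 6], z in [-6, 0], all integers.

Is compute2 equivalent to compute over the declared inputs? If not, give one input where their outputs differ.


Try x=-3, y=1, z=-6.
compute: t becomes 0; next (max((-2 * t), abs(t)) == abs(y)) evaluates to false; next z becomes 0; next p becomes 1; next at i=1:; next p becomes 1; next at i=2:; next p becomes 1; next t becomes -3; next final value 1
compute2: t becomes 0; next (!(!(max((-2 * t), abs(t)) <= abs(y)))) evaluates to true; next x becomes 3; next p becomes 1; next p becomes 7; next p becomes 13; next t becomes 3; next final value 13
1 against 13: the behavior changed.
verdict: not equivalent; witness: x=-3, y=1, z=-6


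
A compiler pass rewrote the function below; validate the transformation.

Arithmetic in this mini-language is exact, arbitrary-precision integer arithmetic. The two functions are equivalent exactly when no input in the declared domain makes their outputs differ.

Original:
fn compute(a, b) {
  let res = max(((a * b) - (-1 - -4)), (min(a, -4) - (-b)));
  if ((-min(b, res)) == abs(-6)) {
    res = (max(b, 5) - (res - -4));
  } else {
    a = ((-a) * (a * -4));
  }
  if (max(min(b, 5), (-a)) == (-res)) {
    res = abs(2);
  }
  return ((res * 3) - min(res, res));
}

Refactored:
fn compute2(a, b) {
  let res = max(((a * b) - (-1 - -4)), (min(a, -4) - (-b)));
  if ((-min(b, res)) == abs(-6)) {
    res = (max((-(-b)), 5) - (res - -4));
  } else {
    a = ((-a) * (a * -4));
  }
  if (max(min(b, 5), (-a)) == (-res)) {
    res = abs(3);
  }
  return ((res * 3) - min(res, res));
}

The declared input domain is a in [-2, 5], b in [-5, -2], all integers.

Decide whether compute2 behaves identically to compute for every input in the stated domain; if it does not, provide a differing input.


There is a counterexample at a=-2, b=-3: 4 on one side, 6 on the other.
compute: res = 3; ((-min(b, res)) == abs(-6)) -> false; a = 16; (max(min(b, 5), (-a)) == (-res)) -> true; res = 2; return 4
compute2: res = 3; ((-min(b, res)) == abs(-6)) -> false; a = 16; (max(min(b, 5), (-a)) == (-res)) -> true; res = 3; return 6
verdict: not equivalent; witness: a=-2, b=-3


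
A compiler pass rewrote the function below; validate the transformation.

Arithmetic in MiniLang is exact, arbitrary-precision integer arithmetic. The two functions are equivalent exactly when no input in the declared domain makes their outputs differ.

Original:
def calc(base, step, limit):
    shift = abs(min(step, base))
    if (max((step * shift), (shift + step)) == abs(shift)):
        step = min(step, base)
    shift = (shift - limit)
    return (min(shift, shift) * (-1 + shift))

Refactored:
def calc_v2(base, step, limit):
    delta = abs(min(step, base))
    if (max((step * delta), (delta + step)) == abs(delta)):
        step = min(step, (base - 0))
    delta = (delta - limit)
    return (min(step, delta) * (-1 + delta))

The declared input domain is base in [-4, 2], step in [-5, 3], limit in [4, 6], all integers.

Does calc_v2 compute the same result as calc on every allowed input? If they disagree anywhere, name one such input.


These are not equivalent — on base=-4, step=-5, limit=5 the outputs split (0 vs 5).
calc: shift=5, then (max((step * shift), (shift + step)) == abs(shift)) is false, then shift=0, then returns 0
calc_v2: delta=5, then (max((step * delta), (delta + step)) == abs(delta)) is false, then delta=0, then returns 5
verdict: not equivalent; witness: base=-4, step=-5, limit=5


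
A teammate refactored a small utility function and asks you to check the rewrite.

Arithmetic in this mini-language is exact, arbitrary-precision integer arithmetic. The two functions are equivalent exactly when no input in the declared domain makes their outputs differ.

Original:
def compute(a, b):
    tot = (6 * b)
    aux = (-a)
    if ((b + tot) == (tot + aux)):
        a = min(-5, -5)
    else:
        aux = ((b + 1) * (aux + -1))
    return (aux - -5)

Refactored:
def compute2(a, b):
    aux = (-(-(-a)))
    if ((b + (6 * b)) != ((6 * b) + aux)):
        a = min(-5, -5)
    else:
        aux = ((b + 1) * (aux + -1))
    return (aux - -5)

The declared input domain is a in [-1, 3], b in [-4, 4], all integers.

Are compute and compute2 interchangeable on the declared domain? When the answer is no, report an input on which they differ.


Evaluate both at a=-1, b=-4.
compute: tot := -24 | aux := 1 | ((b + tot) == (tot + aux)): false | aux := 0 | result 5
compute2: aux := 1 | ((b + (6 * b)) != ((6 * b) + aux)): true | a := -5 | result 6
5 != 6, so the rewrite changes behavior.
verdict: not equivalent; witness: a=-1, b=-4


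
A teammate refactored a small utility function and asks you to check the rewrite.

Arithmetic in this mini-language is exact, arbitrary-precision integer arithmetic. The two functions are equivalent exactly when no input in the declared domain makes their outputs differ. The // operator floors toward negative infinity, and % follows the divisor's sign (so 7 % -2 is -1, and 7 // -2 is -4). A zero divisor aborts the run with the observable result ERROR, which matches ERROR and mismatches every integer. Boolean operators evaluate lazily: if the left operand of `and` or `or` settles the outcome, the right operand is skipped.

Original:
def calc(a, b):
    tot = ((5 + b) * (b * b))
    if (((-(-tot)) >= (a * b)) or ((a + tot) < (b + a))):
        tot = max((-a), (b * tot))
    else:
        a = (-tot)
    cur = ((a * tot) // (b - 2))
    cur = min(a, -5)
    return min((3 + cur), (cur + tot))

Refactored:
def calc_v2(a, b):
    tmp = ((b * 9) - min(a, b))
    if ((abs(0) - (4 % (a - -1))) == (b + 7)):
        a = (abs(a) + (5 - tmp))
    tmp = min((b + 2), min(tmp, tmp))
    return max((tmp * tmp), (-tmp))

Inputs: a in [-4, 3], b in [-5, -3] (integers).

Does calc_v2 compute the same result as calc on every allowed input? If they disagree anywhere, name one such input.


Take a=-4, b=-5.
calc: tot=0, then (((-(-tot)) >= (a * b)) or ((a + tot) < (b + a))) is false, then a=0, then cur=0, then cur=-5, then returns -5
calc_v2: tmp=-40, then ((abs(0) - (4 % (a - -1))) == (b + 7)) is true, then a=49, then tmp=-40, then returns 1600
-5 != 1600, so the rewrite changes behavior.
verdict: not equivalent; witness: a=-4, b=-5


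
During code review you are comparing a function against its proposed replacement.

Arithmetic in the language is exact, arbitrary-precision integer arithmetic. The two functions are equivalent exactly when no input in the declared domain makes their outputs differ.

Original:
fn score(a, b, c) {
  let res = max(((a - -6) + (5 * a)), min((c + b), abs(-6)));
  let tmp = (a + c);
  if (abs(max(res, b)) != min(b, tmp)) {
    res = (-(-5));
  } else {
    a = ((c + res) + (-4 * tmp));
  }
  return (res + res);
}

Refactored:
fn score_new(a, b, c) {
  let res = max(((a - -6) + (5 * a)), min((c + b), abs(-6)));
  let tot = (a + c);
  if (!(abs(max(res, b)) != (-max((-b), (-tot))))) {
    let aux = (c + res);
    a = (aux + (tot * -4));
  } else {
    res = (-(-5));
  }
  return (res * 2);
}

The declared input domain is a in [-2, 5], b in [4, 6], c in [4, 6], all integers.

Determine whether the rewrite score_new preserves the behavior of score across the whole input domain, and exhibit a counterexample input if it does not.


Reading the diff, among the changes: min/max/abs usage differs, and statement counts differ, and constant usage differs, and arithmetic usage differs, and boolean connective usage differs, and local variable names differ.
Tracing a=2, b=5, c=4: score: res := 18 | tmp := 6 | (abs(max(res, b)) != min(b, tmp)): true | res := 5 | result 10 | score_new: res := 18 | tot := 6 | (!(abs(max(res, b)) != (-max((-b), (-tot))))): false | res := 5 | result 10 — matching result 10.
An exhaustive pass over the 72 declared inputs shows identical outputs.
verdict: equivalent


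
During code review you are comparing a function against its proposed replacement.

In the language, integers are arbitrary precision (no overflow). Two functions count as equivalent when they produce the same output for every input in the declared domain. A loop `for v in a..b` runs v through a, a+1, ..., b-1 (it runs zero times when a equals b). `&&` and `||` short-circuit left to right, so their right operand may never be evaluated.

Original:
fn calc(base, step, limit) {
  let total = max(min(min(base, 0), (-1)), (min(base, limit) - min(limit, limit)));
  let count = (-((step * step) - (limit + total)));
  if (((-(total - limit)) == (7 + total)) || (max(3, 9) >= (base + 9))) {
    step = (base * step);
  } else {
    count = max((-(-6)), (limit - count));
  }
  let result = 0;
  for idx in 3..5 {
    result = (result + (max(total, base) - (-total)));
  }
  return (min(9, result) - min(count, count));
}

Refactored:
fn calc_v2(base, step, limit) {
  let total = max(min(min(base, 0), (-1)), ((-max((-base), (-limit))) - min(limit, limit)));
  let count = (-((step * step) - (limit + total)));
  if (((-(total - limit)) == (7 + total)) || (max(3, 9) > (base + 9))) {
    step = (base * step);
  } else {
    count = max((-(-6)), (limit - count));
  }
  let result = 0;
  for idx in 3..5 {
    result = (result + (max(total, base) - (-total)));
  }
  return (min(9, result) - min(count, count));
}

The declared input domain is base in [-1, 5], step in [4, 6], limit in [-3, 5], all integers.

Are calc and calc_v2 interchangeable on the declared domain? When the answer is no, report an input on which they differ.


Not equivalent: base=0, step=4, limit=-3 separates them (19 vs -16).
calc: total=0, then count=-19, then (((-(total - limit)) == (7 + total)) || (max(3, 9) >= (base + 9))) is true, then step=0, then result=0, then (idx=3), then result=0, then (idx=4), then result=0, then returns 19
calc_v2: total=0, then count=-19, then (((-(total - limit)) == (7 + total)) || (max(3, 9) > (base + 9))) is false, then count=16, then result=0, then (idx=3), then result=0, then (idx=4), then result=0, then returns -16
verdict: not equivalent; witness: base=0, step=4, limit=-3


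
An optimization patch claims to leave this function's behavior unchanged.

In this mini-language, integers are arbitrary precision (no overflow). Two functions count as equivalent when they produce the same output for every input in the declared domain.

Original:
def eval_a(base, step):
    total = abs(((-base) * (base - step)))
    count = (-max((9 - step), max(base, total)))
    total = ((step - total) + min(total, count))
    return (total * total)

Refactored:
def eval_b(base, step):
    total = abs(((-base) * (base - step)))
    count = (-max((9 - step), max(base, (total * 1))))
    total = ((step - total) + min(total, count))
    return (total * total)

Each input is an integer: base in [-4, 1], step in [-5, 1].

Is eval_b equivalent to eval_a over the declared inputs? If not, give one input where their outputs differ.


Equivalent — the differences include arithmetic usage differs; constant usage differs, yet no declared input distinguishes the two.
One worked example (base=-3, step=-3) — eval_a: total becomes 0; next count becomes -12; next total becomes -15; next final value 225; eval_b: total becomes 0; next count becomes -12; next total becomes -15; next final value 225; agreement on 225.
Sweeping the whole domain (42 inputs) finds no disagreement.
verdict: equivalent


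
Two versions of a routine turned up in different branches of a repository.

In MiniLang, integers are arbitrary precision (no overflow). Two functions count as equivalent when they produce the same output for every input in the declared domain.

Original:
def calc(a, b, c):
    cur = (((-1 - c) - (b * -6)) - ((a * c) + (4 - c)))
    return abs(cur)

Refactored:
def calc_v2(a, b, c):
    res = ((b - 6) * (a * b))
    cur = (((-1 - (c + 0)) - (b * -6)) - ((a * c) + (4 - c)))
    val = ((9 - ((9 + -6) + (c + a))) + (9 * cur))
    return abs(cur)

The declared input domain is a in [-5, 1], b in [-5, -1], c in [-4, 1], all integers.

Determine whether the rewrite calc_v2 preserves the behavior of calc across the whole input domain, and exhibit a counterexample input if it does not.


Comparing the listings, the differences include: statement counts differ; and constant usage differs; and local variable names differ; and arithmetic usage differs.
Spot check at a=1, b=-3, c=-3 — calc: cur becomes -20; next final value 20. calc_v2: res becomes 27; next cur becomes -20; next val becomes -172; next final value 20. Both give 20.
Checked all 210 inputs in the declared domain: the outputs agree on every one.
verdict: equivalent


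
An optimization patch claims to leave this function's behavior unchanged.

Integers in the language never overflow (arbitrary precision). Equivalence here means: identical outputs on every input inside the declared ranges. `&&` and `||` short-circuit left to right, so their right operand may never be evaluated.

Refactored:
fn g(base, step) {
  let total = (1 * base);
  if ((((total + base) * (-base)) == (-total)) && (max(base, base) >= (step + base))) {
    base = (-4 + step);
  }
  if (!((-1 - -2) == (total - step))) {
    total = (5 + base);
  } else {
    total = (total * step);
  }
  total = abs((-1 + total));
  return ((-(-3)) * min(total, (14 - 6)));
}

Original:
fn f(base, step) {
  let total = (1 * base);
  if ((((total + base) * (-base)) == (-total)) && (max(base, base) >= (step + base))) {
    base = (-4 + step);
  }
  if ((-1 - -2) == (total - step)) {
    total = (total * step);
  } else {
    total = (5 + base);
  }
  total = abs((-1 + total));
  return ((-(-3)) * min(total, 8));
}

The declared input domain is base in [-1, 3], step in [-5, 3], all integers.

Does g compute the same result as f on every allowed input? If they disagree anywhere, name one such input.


Changes here: constant usage differs, plus arithmetic usage differs, plus boolean connective usage differs; the full 45-point sweep finds no disagreement.
verdict: equivalent


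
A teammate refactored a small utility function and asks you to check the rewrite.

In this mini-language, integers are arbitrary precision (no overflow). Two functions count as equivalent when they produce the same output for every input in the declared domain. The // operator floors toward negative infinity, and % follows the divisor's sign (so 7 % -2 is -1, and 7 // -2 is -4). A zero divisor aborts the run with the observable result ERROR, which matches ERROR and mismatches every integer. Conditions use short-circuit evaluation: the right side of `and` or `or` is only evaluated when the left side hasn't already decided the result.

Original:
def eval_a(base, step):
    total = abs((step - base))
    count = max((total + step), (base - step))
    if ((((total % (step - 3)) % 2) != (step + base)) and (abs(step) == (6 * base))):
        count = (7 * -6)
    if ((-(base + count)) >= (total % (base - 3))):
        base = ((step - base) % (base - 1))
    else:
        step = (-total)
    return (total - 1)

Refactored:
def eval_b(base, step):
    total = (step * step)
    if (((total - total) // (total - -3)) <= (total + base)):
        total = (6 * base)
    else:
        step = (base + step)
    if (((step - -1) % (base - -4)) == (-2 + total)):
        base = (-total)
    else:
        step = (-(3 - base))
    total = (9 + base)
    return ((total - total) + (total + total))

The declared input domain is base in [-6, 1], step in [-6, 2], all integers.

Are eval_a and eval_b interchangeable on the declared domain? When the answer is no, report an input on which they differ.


There is a counterexample at base=-6, step=-6: -1 on one side, 6 on the other.
eval_a: total becomes 0; next count becomes 0; next ((((total % (step - 3)) % 2) != (step + base)) and (abs(step) == (6 * base))) evaluates to false; next ((-(base + count)) >= (total % (base - 3))) evaluates to true; next base becomes 0; next final value -1
eval_b: total becomes 36; next (((total - total) // (total - -3)) <= (total + base)) evaluates to true; next total becomes -36; next (((step - -1) % (base - -4)) == (-2 + total)) evaluates to false; next step becomes -9; next total becomes 3; next final value 6
verdict: not equivalent; witness: base=-6, step=-6


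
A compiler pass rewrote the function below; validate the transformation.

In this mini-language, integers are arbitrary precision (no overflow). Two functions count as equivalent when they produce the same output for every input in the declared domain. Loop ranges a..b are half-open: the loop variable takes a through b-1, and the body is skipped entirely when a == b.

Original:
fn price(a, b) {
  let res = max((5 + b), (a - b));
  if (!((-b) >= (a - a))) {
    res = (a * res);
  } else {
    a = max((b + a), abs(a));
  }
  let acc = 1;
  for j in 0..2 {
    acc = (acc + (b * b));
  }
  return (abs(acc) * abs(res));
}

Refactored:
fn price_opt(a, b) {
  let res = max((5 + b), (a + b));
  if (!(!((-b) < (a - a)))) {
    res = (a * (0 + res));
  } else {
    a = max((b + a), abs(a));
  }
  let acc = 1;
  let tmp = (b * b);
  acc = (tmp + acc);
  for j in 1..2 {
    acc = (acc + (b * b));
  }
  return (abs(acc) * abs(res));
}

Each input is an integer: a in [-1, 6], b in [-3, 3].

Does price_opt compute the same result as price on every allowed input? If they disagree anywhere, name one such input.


At a=0, b=-3: price gives 57, price_opt gives 38.
verdict: not equivalent; witness: a=0, b=-3


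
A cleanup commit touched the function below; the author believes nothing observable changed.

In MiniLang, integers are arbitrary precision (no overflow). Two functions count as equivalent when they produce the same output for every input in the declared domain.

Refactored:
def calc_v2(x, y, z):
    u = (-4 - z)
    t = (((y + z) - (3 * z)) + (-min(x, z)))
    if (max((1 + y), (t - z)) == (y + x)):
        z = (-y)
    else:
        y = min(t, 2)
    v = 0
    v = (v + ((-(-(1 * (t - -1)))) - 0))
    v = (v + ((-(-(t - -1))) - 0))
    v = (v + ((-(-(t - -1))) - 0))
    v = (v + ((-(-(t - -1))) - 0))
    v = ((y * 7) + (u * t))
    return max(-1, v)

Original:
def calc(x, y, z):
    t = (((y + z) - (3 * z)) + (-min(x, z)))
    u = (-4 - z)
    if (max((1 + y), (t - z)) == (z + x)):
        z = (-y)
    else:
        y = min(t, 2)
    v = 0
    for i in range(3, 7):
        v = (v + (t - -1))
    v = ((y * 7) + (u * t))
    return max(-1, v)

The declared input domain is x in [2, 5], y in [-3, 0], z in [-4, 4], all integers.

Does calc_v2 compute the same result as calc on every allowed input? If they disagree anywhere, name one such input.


Run the pair on x=2, y=-3, z=-1.
calc: t = 0; u = -3; (max((1 + y), (t - z)) == (z + x)) -> true; z = 3; v = 0; [i=3]; v = 1; [i=4]; v = 2; [i=5]; v = 3; [i=6]; v = 4; v = -21; return -1
calc_v2: u = -3; t = 0; (max((1 + y), (t - z)) == (y + x)) -> false; y = 0; v = 0; v = 1; v = 2; v = 3; v = 4; v = 0; return 0
-1 and 0 differ, so these are not the same function on this domain.
verdict: not equivalent; witness: x=2, y=-3, z=-1


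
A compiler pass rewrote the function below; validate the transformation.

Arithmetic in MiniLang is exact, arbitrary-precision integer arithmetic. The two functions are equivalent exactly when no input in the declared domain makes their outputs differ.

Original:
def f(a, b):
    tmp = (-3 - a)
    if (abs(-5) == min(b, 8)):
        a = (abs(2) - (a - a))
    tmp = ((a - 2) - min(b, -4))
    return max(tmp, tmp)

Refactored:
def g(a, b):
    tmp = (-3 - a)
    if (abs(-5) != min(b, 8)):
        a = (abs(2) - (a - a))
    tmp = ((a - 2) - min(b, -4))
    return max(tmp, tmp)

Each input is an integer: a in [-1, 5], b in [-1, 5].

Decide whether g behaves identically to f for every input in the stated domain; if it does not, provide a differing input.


Evaluate both at a=-1, b=-1.
f: tmp=-2, then (abs(-5) == min(b, 8)) is false, then tmp=1, then returns 1
g: tmp=-2, then (abs(-5) != min(b, 8)) is true, then a=2, then tmp=4, then returns 4
1 and 4 differ, so these are not the same function on this domain.
verdict: not equivalent; witness: a=-1, b=-1


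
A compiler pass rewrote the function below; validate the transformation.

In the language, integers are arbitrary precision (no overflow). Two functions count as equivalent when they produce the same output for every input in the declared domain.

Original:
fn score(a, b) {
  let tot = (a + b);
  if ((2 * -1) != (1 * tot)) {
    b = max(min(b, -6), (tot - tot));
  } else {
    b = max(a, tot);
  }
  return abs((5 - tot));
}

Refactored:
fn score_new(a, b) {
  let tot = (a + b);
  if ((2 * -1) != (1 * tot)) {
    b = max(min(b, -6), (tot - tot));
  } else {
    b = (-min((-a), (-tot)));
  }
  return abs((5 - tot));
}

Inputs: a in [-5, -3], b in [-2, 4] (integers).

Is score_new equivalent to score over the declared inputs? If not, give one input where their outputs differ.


Although min/max/abs usage differs, 21/21 inputs agree.
verdict: equivalent


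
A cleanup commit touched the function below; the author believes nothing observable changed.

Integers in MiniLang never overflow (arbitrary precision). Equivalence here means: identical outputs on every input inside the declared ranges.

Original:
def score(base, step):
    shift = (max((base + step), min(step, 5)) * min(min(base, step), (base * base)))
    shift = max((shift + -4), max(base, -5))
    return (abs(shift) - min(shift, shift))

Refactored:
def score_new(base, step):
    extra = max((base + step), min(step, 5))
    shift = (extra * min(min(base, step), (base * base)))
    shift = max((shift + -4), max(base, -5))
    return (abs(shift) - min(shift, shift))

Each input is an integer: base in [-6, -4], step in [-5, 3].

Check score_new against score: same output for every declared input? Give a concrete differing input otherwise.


This is a faithful refactor — local variable names differ, plus statement counts differ, but the computed results match everywhere.
As a probe, take base=-4, step=-3: score runs shift := 12 | shift := 8 | result 0; score_new runs extra := -3 | shift := 12 | shift := 8 | result 0; both end at 0.
Checked all 27 inputs in the declared domain: the outputs agree on every one.
verdict: equivalent


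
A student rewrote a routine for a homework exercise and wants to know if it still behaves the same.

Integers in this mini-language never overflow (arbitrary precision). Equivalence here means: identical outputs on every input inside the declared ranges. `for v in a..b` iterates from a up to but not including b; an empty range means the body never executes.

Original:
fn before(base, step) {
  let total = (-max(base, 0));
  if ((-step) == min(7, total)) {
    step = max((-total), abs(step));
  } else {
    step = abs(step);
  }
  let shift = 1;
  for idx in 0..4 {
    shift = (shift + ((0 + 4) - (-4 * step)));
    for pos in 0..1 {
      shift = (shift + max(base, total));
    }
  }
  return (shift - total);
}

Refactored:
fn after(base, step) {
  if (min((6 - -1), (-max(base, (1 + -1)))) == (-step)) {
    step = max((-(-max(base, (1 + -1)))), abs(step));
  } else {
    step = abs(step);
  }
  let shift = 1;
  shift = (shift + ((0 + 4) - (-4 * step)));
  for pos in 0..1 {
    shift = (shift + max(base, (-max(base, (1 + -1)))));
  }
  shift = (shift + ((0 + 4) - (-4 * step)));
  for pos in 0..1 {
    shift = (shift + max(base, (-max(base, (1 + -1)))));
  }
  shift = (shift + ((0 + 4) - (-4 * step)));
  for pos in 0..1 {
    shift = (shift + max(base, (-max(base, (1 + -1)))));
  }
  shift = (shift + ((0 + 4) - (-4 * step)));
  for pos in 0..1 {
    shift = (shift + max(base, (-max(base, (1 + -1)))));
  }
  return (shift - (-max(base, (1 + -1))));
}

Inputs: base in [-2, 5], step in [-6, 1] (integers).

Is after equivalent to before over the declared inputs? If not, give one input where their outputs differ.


Differences: loop structure differs, arithmetic usage differs, statement counts differ, local variable names differ, constant usage differs, min/max/abs usage differs — yet all 64 inputs agree.
verdict: equivalent
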